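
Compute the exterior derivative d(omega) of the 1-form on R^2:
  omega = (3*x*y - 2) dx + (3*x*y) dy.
d(omega) = (-3*x + 3*y) dx ∧ dy

For a 1-form omega = sum_i f_i dx_i, the exterior derivative is
  d(omega) = sum_{i < j} (∂f_j/∂x_i - ∂f_i/∂x_j) dx_i ∧ dx_j.
  coefficient of dx ∧ dy: ∂f_2/∂x - ∂f_1/∂y = ∂(3*x*y)/∂x - ∂(3*x*y - 2)/∂y = -3*x + 3*y
Assembling: d(omega) = (-3*x + 3*y) dx ∧ dy.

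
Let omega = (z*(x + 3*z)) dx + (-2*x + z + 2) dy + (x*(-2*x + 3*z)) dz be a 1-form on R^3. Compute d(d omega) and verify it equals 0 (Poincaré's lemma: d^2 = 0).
d(d omega) = 0

Step 1: d omega = sum_{i<j} (∂f_j/∂x_i - ∂f_i/∂x_j) dx_i ∧ dx_j:
  coeff of dx ∧ dy: -2
  coeff of dx ∧ dz: -5*x - 3*z
  coeff of dy ∧ dz: -1
Step 2: Apply d again to each 2-form coefficient. The only possible 3-form in R^3 is dx ∧ dy ∧ dz, with coefficient
  ∂(coeff of dy∧dz)/∂x - ∂(coeff of dx∧dz)/∂y + ∂(coeff of dx∧dy)/∂z
  = ∂/∂x (-1) - ∂/∂y (-5*x - 3*z) + ∂/∂z (-2).
Each of these terms simplifies to sums of mixed partials that cancel in pairs. The result is 0 (by equality of mixed partials for smooth functions — Schwarz / Clairaut).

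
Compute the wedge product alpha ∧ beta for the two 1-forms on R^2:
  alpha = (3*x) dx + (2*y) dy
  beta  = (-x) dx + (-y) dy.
alpha ∧ beta = (-x*y) dx ∧ dy

Distribute the wedge, using dx_i ∧ dx_j = -dx_j ∧ dx_i and dx_i ∧ dx_i = 0. For each pair (i, j) with i < j, the coefficient of dx_i ∧ dx_j in alpha ∧ beta is (alpha_i * beta_j - alpha_j * beta_i). Collecting: alpha ∧ beta = (-x*y) dx ∧ dy.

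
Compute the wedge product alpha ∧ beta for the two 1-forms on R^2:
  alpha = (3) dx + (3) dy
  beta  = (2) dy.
alpha ∧ beta = (6) dx ∧ dy

Distribute the wedge, using dx_i ∧ dx_j = -dx_j ∧ dx_i and dx_i ∧ dx_i = 0. For each pair (i, j) with i < j, the coefficient of dx_i ∧ dx_j in alpha ∧ beta is (alpha_i * beta_j - alpha_j * beta_i). Collecting: alpha ∧ beta = (6) dx ∧ dy.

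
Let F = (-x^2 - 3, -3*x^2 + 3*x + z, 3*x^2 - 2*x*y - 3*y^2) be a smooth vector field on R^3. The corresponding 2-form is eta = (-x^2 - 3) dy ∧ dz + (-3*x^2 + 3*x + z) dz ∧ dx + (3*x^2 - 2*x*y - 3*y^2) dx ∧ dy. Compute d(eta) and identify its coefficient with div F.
d(eta) = (-2*x) dx ∧ dy ∧ dz; div F = -2*x

For a 2-form in R^3 of the form above, applying d gives a 3-form with coefficient ∂P/∂x + ∂Q/∂y + ∂R/∂z:
  ∂P/∂x = -2*x
  ∂Q/∂y = 0
  ∂R/∂z = 0
Sum = -2*x, which is exactly div F.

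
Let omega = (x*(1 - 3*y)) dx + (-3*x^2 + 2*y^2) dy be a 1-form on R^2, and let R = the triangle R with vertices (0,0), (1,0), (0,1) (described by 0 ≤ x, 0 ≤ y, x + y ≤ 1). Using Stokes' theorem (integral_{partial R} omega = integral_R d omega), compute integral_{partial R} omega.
integral_(partial R) omega = -1/2

Stokes: integral_partial_R omega = integral_R d omega with d omega = (∂Q/∂x - ∂P/∂y) dx ∧ dy.
  ∂Q/∂x = -6*x
  ∂P/∂y = -3*x
  integrand = ∂Q/∂x - ∂P/∂y = -3*x.
Integrating over R: integral_0^1 integral_0^{1-x} (-3*x) dy dx = -1/2.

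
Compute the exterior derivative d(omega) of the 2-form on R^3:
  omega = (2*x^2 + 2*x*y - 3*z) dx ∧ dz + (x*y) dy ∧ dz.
d(omega) = (-2*x + y) dx ∧ dy ∧ dz

For a 2-form omega = sum_{i<j} g_{ij} dx_i ∧ dx_j, the exterior derivative is
  d(omega) = sum_{i<j} d(g_{ij}) ∧ dx_i ∧ dx_j = sum_{i<j, k} (∂g_{ij}/∂x_k) dx_k ∧ dx_i ∧ dx_j.
Expand each term, using dx_k ∧ dx_i ∧ dx_j = sgn(permutation) dx_{(a)} ∧ dx_{(b)} ∧ dx_{(c)} with (a < b < c) sorted:
  d(2*x^2 + 2*x*y - 3*z) includes (∂/∂y)(2*x^2 + 2*x*y - 3*z) dy = (2*x) dy, which multiplied by dx ∧ dz gives (-2*x) dx ∧ dy ∧ dz
  d(x*y) includes (∂/∂x)(x*y) dx = (y) dx, which multiplied by dy ∧ dz gives (y) dx ∧ dy ∧ dz
Collecting like 3-forms: d(omega) = (-2*x + y) dx ∧ dy ∧ dz.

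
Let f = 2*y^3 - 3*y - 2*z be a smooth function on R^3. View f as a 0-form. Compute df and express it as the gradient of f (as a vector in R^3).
df = (0) dx + (6*y^2 - 3) dy + (-2) dz; grad f = (0, 6*y^2 - 3, -2)

For a 0-form f, d f = (∂f/∂x) dx + (∂f/∂y) dy + (∂f/∂z) dz. The components of the vector representation are exactly the entries of grad f in Cartesian coordinates:
  ∂f/∂x = 0
  ∂f/∂y = 6*y^2 - 3
  ∂f/∂z = -2.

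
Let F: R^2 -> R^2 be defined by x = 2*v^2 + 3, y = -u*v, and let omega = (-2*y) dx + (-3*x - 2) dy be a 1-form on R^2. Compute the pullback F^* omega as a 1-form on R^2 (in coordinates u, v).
F^* omega = (v*(6*v^2 + 11)) du + (u*(14*v^2 + 11)) dv

Using F^*(f dg) = (f ∘ F) d(g ∘ F), substitute each coordinate x_i by F_i(u, v) in f_i, and replace dx_i by d F_i = (∂F_i/∂u) du + (∂F_i/∂v) dv.
  For the x component: f_1(F) = 2*u*v; d F_1 = (0) du + (4*v) dv
  For the y component: f_2(F) = -6*v^2 - 11; d F_2 = (-v) du + (-u) dv
Combining and collecting du, dv coefficients:
  coeff of du: v*(6*v^2 + 11)
  coeff of dv: u*(14*v^2 + 11)
F^* omega = (v*(6*v^2 + 11)) du + (u*(14*v^2 + 11)) dv.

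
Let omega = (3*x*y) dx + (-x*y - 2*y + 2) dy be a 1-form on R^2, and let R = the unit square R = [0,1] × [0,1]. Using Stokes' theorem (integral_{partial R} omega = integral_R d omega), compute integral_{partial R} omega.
integral_(partial R) omega = -2

Stokes: integral_partial_R omega = integral_R d omega with d omega = (∂Q/∂x - ∂P/∂y) dx ∧ dy.
  ∂Q/∂x = -y
  ∂P/∂y = 3*x
  integrand = ∂Q/∂x - ∂P/∂y = -3*x - y.
Integrating over R: integral_0^1 integral_0^1 (-3*x - y) dx dy = -2.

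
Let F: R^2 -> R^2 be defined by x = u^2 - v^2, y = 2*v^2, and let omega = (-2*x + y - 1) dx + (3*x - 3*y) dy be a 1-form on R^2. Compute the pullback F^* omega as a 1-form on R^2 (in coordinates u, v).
F^* omega = (2*u*(-2*u^2 + 4*v^2 - 1)) du + (2*v*(8*u^2 - 22*v^2 + 1)) dv

Using F^*(f dg) = (f ∘ F) d(g ∘ F), substitute each coordinate x_i by F_i(u, v) in f_i, and replace dx_i by d F_i = (∂F_i/∂u) du + (∂F_i/∂v) dv.
  For the x component: f_1(F) = -2*u^2 + 4*v^2 - 1; d F_1 = (2*u) du + (-2*v) dv
  For the y component: f_2(F) = 3*u^2 - 9*v^2; d F_2 = (0) du + (4*v) dv
Combining and collecting du, dv coefficients:
  coeff of du: 2*u*(-2*u^2 + 4*v^2 - 1)
  coeff of dv: 2*v*(8*u^2 - 22*v^2 + 1)
F^* omega = (2*u*(-2*u^2 + 4*v^2 - 1)) du + (2*v*(8*u^2 - 22*v^2 + 1)) dv.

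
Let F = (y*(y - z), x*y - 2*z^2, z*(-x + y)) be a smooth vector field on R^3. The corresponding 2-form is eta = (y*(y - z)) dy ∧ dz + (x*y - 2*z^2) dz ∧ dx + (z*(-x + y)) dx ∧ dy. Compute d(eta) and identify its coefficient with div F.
d(eta) = (y) dx ∧ dy ∧ dz; div F = y

For a 2-form in R^3 of the form above, applying d gives a 3-form with coefficient ∂P/∂x + ∂Q/∂y + ∂R/∂z:
  ∂P/∂x = 0
  ∂Q/∂y = x
  ∂R/∂z = -x + y
Sum = y, which is exactly div F.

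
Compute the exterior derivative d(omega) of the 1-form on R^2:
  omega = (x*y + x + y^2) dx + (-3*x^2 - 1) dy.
d(omega) = (-7*x - 2*y) dx ∧ dy

For a 1-form omega = sum_i f_i dx_i, the exterior derivative is
  d(omega) = sum_{i < j} (∂f_j/∂x_i - ∂f_i/∂x_j) dx_i ∧ dx_j.
  coefficient of dx ∧ dy: ∂f_2/∂x - ∂f_1/∂y = ∂(-3*x^2 - 1)/∂x - ∂(x*y + x + y^2)/∂y = -7*x - 2*y
Assembling: d(omega) = (-7*x - 2*y) dx ∧ dy.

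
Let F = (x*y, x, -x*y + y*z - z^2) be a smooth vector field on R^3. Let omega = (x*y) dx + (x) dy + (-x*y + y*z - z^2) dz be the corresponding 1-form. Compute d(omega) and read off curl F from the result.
d(omega) = (-x + z) dy ∧ dz + (y) dz ∧ dx + (1 - x) dx ∧ dy; curl F = (-x + z, y, 1 - x)

d omega = sum_{i<j} (∂f_j/∂x_i - ∂f_i/∂x_j) dx_i ∧ dx_j. Under the identification (dy ∧ dz, dz ∧ dx, dx ∧ dy) ↔ (e_x, e_y, e_z), the coefficients are exactly the components of curl F. Compute:
  ∂R/∂y - ∂Q/∂z = (-x + z) - (0) = -x + z
  ∂P/∂z - ∂R/∂x = (0) - (-y) = y
  ∂Q/∂x - ∂P/∂y = (1) - (x) = 1 - x.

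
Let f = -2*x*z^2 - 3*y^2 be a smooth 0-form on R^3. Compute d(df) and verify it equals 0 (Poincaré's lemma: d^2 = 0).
d(df) = 0

Step 1: df = sum_i (∂f/∂x_i) dx_i = (-2*z^2) dx + (-6*y) dy + (-4*x*z) dz.
Step 2: Apply d again. Using the 1-form formula, the coefficient of dx ∧ dy in d(df) is ∂^2 f/∂x ∂y - ∂^2 f/∂y ∂x = (0) - (0) = 0 (equality of mixed partials for smooth f).
Similarly for dx ∧ dz and dy ∧ dz — all coefficients vanish. So d(df) = 0.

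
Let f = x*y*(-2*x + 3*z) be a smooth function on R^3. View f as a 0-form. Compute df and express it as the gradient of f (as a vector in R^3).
df = (y*(-4*x + 3*z)) dx + (x*(-2*x + 3*z)) dy + (3*x*y) dz; grad f = (y*(-4*x + 3*z), x*(-2*x + 3*z), 3*x*y)

For a 0-form f, d f = (∂f/∂x) dx + (∂f/∂y) dy + (∂f/∂z) dz. The components of the vector representation are exactly the entries of grad f in Cartesian coordinates:
  ∂f/∂x = y*(-4*x + 3*z)
  ∂f/∂y = x*(-2*x + 3*z)
  ∂f/∂z = 3*x*y.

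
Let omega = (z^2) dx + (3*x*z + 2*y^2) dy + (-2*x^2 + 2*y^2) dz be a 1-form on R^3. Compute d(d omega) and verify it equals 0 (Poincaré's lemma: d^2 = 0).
d(d omega) = 0

Step 1: d omega = sum_{i<j} (∂f_j/∂x_i - ∂f_i/∂x_j) dx_i ∧ dx_j:
  coeff of dx ∧ dy: 3*z
  coeff of dx ∧ dz: -4*x - 2*z
  coeff of dy ∧ dz: -3*x + 4*y
Step 2: Apply d again to each 2-form coefficient. The only possible 3-form in R^3 is dx ∧ dy ∧ dz, with coefficient
  ∂(coeff of dy∧dz)/∂x - ∂(coeff of dx∧dz)/∂y + ∂(coeff of dx∧dy)/∂z
  = ∂/∂x (-3*x + 4*y) - ∂/∂y (-4*x - 2*z) + ∂/∂z (3*z).
Each of these terms simplifies to sums of mixed partials that cancel in pairs. The result is 0 (by equality of mixed partials for smooth functions — Schwarz / Clairaut).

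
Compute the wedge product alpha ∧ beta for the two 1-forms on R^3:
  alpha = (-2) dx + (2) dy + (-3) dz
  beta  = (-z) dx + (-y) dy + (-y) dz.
alpha ∧ beta = (2*y + 2*z) dx ∧ dy + (2*y - 3*z) dx ∧ dz + (-5*y) dy ∧ dz

Distribute the wedge, using dx_i ∧ dx_j = -dx_j ∧ dx_i and dx_i ∧ dx_i = 0. For each pair (i, j) with i < j, the coefficient of dx_i ∧ dx_j in alpha ∧ beta is (alpha_i * beta_j - alpha_j * beta_i). Collecting: alpha ∧ beta = (2*y + 2*z) dx ∧ dy + (2*y - 3*z) dx ∧ dz + (-5*y) dy ∧ dz.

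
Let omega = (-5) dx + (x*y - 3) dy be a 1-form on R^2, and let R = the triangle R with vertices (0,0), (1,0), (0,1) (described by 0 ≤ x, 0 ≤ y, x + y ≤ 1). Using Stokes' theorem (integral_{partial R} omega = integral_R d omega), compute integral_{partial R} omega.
integral_(partial R) omega = 1/6

Stokes: integral_partial_R omega = integral_R d omega with d omega = (∂Q/∂x - ∂P/∂y) dx ∧ dy.
  ∂Q/∂x = y
  ∂P/∂y = 0
  integrand = ∂Q/∂x - ∂P/∂y = y.
Integrating over R: integral_0^1 integral_0^{1-x} (y) dy dx = 1/6.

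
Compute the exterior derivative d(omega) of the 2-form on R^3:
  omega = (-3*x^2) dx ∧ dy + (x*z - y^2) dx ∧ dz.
d(omega) = (2*y) dx ∧ dy ∧ dz

For a 2-form omega = sum_{i<j} g_{ij} dx_i ∧ dx_j, the exterior derivative is
  d(omega) = sum_{i<j} d(g_{ij}) ∧ dx_i ∧ dx_j = sum_{i<j, k} (∂g_{ij}/∂x_k) dx_k ∧ dx_i ∧ dx_j.
Expand each term, using dx_k ∧ dx_i ∧ dx_j = sgn(permutation) dx_{(a)} ∧ dx_{(b)} ∧ dx_{(c)} with (a < b < c) sorted:
  d(x*z - y^2) includes (∂/∂y)(x*z - y^2) dy = (-2*y) dy, which multiplied by dx ∧ dz gives (2*y) dx ∧ dy ∧ dz
Collecting like 3-forms: d(omega) = (2*y) dx ∧ dy ∧ dz.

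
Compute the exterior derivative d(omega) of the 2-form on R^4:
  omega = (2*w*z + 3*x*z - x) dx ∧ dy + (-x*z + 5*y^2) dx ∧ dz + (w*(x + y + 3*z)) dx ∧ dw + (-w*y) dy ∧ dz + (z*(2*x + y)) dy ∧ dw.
d(omega) = (2*w + 3*x - 10*y) dx ∧ dy ∧ dz + (-w + 4*z) dx ∧ dy ∧ dw + (-3*w) dx ∧ dz ∧ dw + (-2*x - 2*y) dy ∧ dz ∧ dw

For a 2-form omega = sum_{i<j} g_{ij} dx_i ∧ dx_j, the exterior derivative is
  d(omega) = sum_{i<j} d(g_{ij}) ∧ dx_i ∧ dx_j = sum_{i<j, k} (∂g_{ij}/∂x_k) dx_k ∧ dx_i ∧ dx_j.
Expand each term, using dx_k ∧ dx_i ∧ dx_j = sgn(permutation) dx_{(a)} ∧ dx_{(b)} ∧ dx_{(c)} with (a < b < c) sorted:
  d(2*w*z + 3*x*z - x) includes (∂/∂z)(2*w*z + 3*x*z - x) dz = (2*w + 3*x) dz, which multiplied by dx ∧ dy gives (2*w + 3*x) dx ∧ dy ∧ dz
  d(2*w*z + 3*x*z - x) includes (∂/∂w)(2*w*z + 3*x*z - x) dw = (2*z) dw, which multiplied by dx ∧ dy gives (2*z) dx ∧ dy ∧ dw
  d(-x*z + 5*y^2) includes (∂/∂y)(-x*z + 5*y^2) dy = (10*y) dy, which multiplied by dx ∧ dz gives (-10*y) dx ∧ dy ∧ dz
  d(w*(x + y + 3*z)) includes (∂/∂y)(w*(x + y + 3*z)) dy = (w) dy, which multiplied by dx ∧ dw gives (-w) dx ∧ dy ∧ dw
  d(w*(x + y + 3*z)) includes (∂/∂z)(w*(x + y + 3*z)) dz = (3*w) dz, which multiplied by dx ∧ dw gives (-3*w) dx ∧ dz ∧ dw
  d(-w*y) includes (∂/∂w)(-w*y) dw = (-y) dw, which multiplied by dy ∧ dz gives (-y) dy ∧ dz ∧ dw
  d(z*(2*x + y)) includes (∂/∂x)(z*(2*x + y)) dx = (2*z) dx, which multiplied by dy ∧ dw gives (2*z) dx ∧ dy ∧ dw
  d(z*(2*x + y)) includes (∂/∂z)(z*(2*x + y)) dz = (2*x + y) dz, which multiplied by dy ∧ dw gives (-2*x - y) dy ∧ dz ∧ dw
Collecting like 3-forms: d(omega) = (2*w + 3*x - 10*y) dx ∧ dy ∧ dz + (-w + 4*z) dx ∧ dy ∧ dw + (-3*w) dx ∧ dz ∧ dw + (-2*x - 2*y) dy ∧ dz ∧ dw.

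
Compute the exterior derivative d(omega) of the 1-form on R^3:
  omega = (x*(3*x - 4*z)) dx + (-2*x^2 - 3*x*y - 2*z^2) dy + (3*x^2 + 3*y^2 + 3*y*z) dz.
d(omega) = (-4*x - 3*y) dx ∧ dy + (10*x) dx ∧ dz + (6*y + 7*z) dy ∧ dz

For a 1-form omega = sum_i f_i dx_i, the exterior derivative is
  d(omega) = sum_{i < j} (∂f_j/∂x_i - ∂f_i/∂x_j) dx_i ∧ dx_j.
  coefficient of dx ∧ dy: ∂f_2/∂x - ∂f_1/∂y = ∂(-2*x^2 - 3*x*y - 2*z^2)/∂x - ∂(x*(3*x - 4*z))/∂y = -4*x - 3*y
  coefficient of dx ∧ dz: ∂f_3/∂x - ∂f_1/∂z = ∂(3*x^2 + 3*y^2 + 3*y*z)/∂x - ∂(x*(3*x - 4*z))/∂z = 10*x
  coefficient of dy ∧ dz: ∂f_3/∂y - ∂f_2/∂z = ∂(3*x^2 + 3*y^2 + 3*y*z)/∂y - ∂(-2*x^2 - 3*x*y - 2*z^2)/∂z = 6*y + 7*z
Assembling: d(omega) = (-4*x - 3*y) dx ∧ dy + (10*x) dx ∧ dz + (6*y + 7*z) dy ∧ dz.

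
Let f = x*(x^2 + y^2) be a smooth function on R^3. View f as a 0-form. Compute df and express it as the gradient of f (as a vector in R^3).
df = (3*x^2 + y^2) dx + (2*x*y) dy + (0) dz; grad f = (3*x^2 + y^2, 2*x*y, 0)

For a 0-form f, d f = (∂f/∂x) dx + (∂f/∂y) dy + (∂f/∂z) dz. The components of the vector representation are exactly the entries of grad f in Cartesian coordinates:
  ∂f/∂x = 3*x^2 + y^2
  ∂f/∂y = 2*x*y
  ∂f/∂z = 0.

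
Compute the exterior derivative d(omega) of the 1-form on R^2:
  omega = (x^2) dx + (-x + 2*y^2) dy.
d(omega) = (-1) dx ∧ dy

For a 1-form omega = sum_i f_i dx_i, the exterior derivative is
  d(omega) = sum_{i < j} (∂f_j/∂x_i - ∂f_i/∂x_j) dx_i ∧ dx_j.
  coefficient of dx ∧ dy: ∂f_2/∂x - ∂f_1/∂y = ∂(-x + 2*y^2)/∂x - ∂(x^2)/∂y = -1
Assembling: d(omega) = (-1) dx ∧ dy.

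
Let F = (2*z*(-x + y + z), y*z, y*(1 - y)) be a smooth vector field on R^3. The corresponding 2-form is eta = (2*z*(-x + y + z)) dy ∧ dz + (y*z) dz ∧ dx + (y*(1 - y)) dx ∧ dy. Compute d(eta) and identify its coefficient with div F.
d(eta) = (-z) dx ∧ dy ∧ dz; div F = -z

For a 2-form in R^3 of the form above, applying d gives a 3-form with coefficient ∂P/∂x + ∂Q/∂y + ∂R/∂z:
  ∂P/∂x = -2*z
  ∂Q/∂y = z
  ∂R/∂z = 0
Sum = -z, which is exactly div F.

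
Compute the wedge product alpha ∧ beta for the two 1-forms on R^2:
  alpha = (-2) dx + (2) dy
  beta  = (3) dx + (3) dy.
alpha ∧ beta = (-12) dx ∧ dy

Distribute the wedge, using dx_i ∧ dx_j = -dx_j ∧ dx_i and dx_i ∧ dx_i = 0. For each pair (i, j) with i < j, the coefficient of dx_i ∧ dx_j in alpha ∧ beta is (alpha_i * beta_j - alpha_j * beta_i). Collecting: alpha ∧ beta = (-12) dx ∧ dy.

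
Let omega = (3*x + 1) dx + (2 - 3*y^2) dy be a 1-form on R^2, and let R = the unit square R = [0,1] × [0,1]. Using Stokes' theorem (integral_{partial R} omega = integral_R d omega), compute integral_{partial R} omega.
integral_(partial R) omega = 0

Stokes: integral_partial_R omega = integral_R d omega with d omega = (∂Q/∂x - ∂P/∂y) dx ∧ dy.
  ∂Q/∂x = 0
  ∂P/∂y = 0
  integrand = ∂Q/∂x - ∂P/∂y = 0.
Integrating over R: integral_0^1 integral_0^1 (0) dx dy = 0.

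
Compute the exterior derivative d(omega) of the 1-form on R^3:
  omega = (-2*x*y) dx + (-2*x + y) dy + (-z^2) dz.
d(omega) = (2*x - 2) dx ∧ dy

For a 1-form omega = sum_i f_i dx_i, the exterior derivative is
  d(omega) = sum_{i < j} (∂f_j/∂x_i - ∂f_i/∂x_j) dx_i ∧ dx_j.
  coefficient of dx ∧ dy: ∂f_2/∂x - ∂f_1/∂y = ∂(-2*x + y)/∂x - ∂(-2*x*y)/∂y = 2*x - 2
Assembling: d(omega) = (2*x - 2) dx ∧ dy.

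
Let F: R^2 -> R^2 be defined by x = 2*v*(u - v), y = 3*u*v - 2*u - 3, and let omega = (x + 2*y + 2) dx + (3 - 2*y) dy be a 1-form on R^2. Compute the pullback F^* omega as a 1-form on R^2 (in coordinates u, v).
F^* omega = (-2*u*v^2 + 16*u*v - 8*u - 4*v^3 + 19*v - 18) du + (-2*u^2*v + 4*u^2 - 36*u*v^2 + 16*u*v + 19*u + 8*v^3 + 16*v) dv

Using F^*(f dg) = (f ∘ F) d(g ∘ F), substitute each coordinate x_i by F_i(u, v) in f_i, and replace dx_i by d F_i = (∂F_i/∂u) du + (∂F_i/∂v) dv.
  For the x component: f_1(F) = 8*u*v - 4*u - 2*v^2 - 4; d F_1 = (2*v) du + (2*u - 4*v) dv
  For the y component: f_2(F) = -6*u*v + 4*u + 9; d F_2 = (3*v - 2) du + (3*u) dv
Combining and collecting du, dv coefficients:
  coeff of du: -2*u*v^2 + 16*u*v - 8*u - 4*v^3 + 19*v - 18
  coeff of dv: -2*u^2*v + 4*u^2 - 36*u*v^2 + 16*u*v + 19*u + 8*v^3 + 16*v
F^* omega = (-2*u*v^2 + 16*u*v - 8*u - 4*v^3 + 19*v - 18) du + (-2*u^2*v + 4*u^2 - 36*u*v^2 + 16*u*v + 19*u + 8*v^3 + 16*v) dv.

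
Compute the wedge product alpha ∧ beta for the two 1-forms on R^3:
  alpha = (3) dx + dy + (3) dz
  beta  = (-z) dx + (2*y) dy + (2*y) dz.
alpha ∧ beta = (6*y + z) dx ∧ dy + (6*y + 3*z) dx ∧ dz + (-4*y) dy ∧ dz

Distribute the wedge, using dx_i ∧ dx_j = -dx_j ∧ dx_i and dx_i ∧ dx_i = 0. For each pair (i, j) with i < j, the coefficient of dx_i ∧ dx_j in alpha ∧ beta is (alpha_i * beta_j - alpha_j * beta_i). Collecting: alpha ∧ beta = (6*y + z) dx ∧ dy + (6*y + 3*z) dx ∧ dz + (-4*y) dy ∧ dz.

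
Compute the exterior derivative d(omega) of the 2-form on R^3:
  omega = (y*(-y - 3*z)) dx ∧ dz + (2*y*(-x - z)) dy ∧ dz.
d(omega) = (3*z) dx ∧ dy ∧ dz

For a 2-form omega = sum_{i<j} g_{ij} dx_i ∧ dx_j, the exterior derivative is
  d(omega) = sum_{i<j} d(g_{ij}) ∧ dx_i ∧ dx_j = sum_{i<j, k} (∂g_{ij}/∂x_k) dx_k ∧ dx_i ∧ dx_j.
Expand each term, using dx_k ∧ dx_i ∧ dx_j = sgn(permutation) dx_{(a)} ∧ dx_{(b)} ∧ dx_{(c)} with (a < b < c) sorted:
  d(y*(-y - 3*z)) includes (∂/∂y)(y*(-y - 3*z)) dy = (-2*y - 3*z) dy, which multiplied by dx ∧ dz gives (2*y + 3*z) dx ∧ dy ∧ dz
  d(2*y*(-x - z)) includes (∂/∂x)(2*y*(-x - z)) dx = (-2*y) dx, which multiplied by dy ∧ dz gives (-2*y) dx ∧ dy ∧ dz
Collecting like 3-forms: d(omega) = (3*z) dx ∧ dy ∧ dz.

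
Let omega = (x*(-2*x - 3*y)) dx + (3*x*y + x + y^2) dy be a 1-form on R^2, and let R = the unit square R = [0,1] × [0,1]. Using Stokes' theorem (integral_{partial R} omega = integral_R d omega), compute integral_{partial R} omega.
integral_(partial R) omega = 4

Stokes: integral_partial_R omega = integral_R d omega with d omega = (∂Q/∂x - ∂P/∂y) dx ∧ dy.
  ∂Q/∂x = 3*y + 1
  ∂P/∂y = -3*x
  integrand = ∂Q/∂x - ∂P/∂y = 3*x + 3*y + 1.
Integrating over R: integral_0^1 integral_0^1 (3*x + 3*y + 1) dx dy = 4.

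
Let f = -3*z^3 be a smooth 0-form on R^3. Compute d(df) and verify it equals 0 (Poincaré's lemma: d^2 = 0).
d(df) = 0

Step 1: df = sum_i (∂f/∂x_i) dx_i = (0) dx + (0) dy + (-9*z^2) dz.
Step 2: Apply d again. Using the 1-form formula, the coefficient of dx ∧ dy in d(df) is ∂^2 f/∂x ∂y - ∂^2 f/∂y ∂x = (0) - (0) = 0 (equality of mixed partials for smooth f).
Similarly for dx ∧ dz and dy ∧ dz — all coefficients vanish. So d(df) = 0.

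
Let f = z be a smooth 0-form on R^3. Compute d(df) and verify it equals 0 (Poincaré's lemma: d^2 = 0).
d(df) = 0

Step 1: df = sum_i (∂f/∂x_i) dx_i = (0) dx + (0) dy + (1) dz.
Step 2: Apply d again. Using the 1-form formula, the coefficient of dx ∧ dy in d(df) is ∂^2 f/∂x ∂y - ∂^2 f/∂y ∂x = (0) - (0) = 0 (equality of mixed partials for smooth f).
Similarly for dx ∧ dz and dy ∧ dz — all coefficients vanish. So d(df) = 0.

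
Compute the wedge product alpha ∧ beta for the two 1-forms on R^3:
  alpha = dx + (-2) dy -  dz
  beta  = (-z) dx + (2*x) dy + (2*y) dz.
alpha ∧ beta = (2*x - 2*z) dx ∧ dy + (2*y - z) dx ∧ dz + (2*x - 4*y) dy ∧ dz

Distribute the wedge, using dx_i ∧ dx_j = -dx_j ∧ dx_i and dx_i ∧ dx_i = 0. For each pair (i, j) with i < j, the coefficient of dx_i ∧ dx_j in alpha ∧ beta is (alpha_i * beta_j - alpha_j * beta_i). Collecting: alpha ∧ beta = (2*x - 2*z) dx ∧ dy + (2*y - z) dx ∧ dz + (2*x - 4*y) dy ∧ dz.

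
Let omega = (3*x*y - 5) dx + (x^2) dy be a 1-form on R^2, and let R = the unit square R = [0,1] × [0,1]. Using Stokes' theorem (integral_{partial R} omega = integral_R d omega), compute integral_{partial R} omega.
integral_(partial R) omega = -1/2

Stokes: integral_partial_R omega = integral_R d omega with d omega = (∂Q/∂x - ∂P/∂y) dx ∧ dy.
  ∂Q/∂x = 2*x
  ∂P/∂y = 3*x
  integrand = ∂Q/∂x - ∂P/∂y = -x.
Integrating over R: integral_0^1 integral_0^1 (-x) dx dy = -1/2.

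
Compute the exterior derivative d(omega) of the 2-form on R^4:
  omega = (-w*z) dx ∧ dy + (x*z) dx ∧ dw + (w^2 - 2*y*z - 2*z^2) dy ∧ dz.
d(omega) = (-w) dx ∧ dy ∧ dz + (-z) dx ∧ dy ∧ dw + (-x) dx ∧ dz ∧ dw + (2*w) dy ∧ dz ∧ dw

For a 2-form omega = sum_{i<j} g_{ij} dx_i ∧ dx_j, the exterior derivative is
  d(omega) = sum_{i<j} d(g_{ij}) ∧ dx_i ∧ dx_j = sum_{i<j, k} (∂g_{ij}/∂x_k) dx_k ∧ dx_i ∧ dx_j.
Expand each term, using dx_k ∧ dx_i ∧ dx_j = sgn(permutation) dx_{(a)} ∧ dx_{(b)} ∧ dx_{(c)} with (a < b < c) sorted:
  d(-w*z) includes (∂/∂z)(-w*z) dz = (-w) dz, which multiplied by dx ∧ dy gives (-w) dx ∧ dy ∧ dz
  d(-w*z) includes (∂/∂w)(-w*z) dw = (-z) dw, which multiplied by dx ∧ dy gives (-z) dx ∧ dy ∧ dw
  d(x*z) includes (∂/∂z)(x*z) dz = (x) dz, which multiplied by dx ∧ dw gives (-x) dx ∧ dz ∧ dw
  d(w^2 - 2*y*z - 2*z^2) includes (∂/∂w)(w^2 - 2*y*z - 2*z^2) dw = (2*w) dw, which multiplied by dy ∧ dz gives (2*w) dy ∧ dz ∧ dw
Collecting like 3-forms: d(omega) = (-w) dx ∧ dy ∧ dz + (-z) dx ∧ dy ∧ dw + (-x) dx ∧ dz ∧ dw + (2*w) dy ∧ dz ∧ dw.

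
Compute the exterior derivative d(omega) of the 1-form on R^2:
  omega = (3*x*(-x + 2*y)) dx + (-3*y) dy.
d(omega) = (-6*x) dx ∧ dy

For a 1-form omega = sum_i f_i dx_i, the exterior derivative is
  d(omega) = sum_{i < j} (∂f_j/∂x_i - ∂f_i/∂x_j) dx_i ∧ dx_j.
  coefficient of dx ∧ dy: ∂f_2/∂x - ∂f_1/∂y = ∂(-3*y)/∂x - ∂(3*x*(-x + 2*y))/∂y = -6*x
Assembling: d(omega) = (-6*x) dx ∧ dy.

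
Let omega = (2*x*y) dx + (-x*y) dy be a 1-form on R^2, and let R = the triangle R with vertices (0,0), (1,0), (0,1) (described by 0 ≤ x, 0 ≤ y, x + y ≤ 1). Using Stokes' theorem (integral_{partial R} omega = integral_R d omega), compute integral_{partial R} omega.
integral_(partial R) omega = -1/2

Stokes: integral_partial_R omega = integral_R d omega with d omega = (∂Q/∂x - ∂P/∂y) dx ∧ dy.
  ∂Q/∂x = -y
  ∂P/∂y = 2*x
  integrand = ∂Q/∂x - ∂P/∂y = -2*x - y.
Integrating over R: integral_0^1 integral_0^{1-x} (-2*x - y) dy dx = -1/2.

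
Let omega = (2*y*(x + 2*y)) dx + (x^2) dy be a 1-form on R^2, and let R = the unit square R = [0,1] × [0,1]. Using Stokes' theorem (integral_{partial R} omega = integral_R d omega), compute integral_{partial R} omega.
integral_(partial R) omega = -4

Stokes: integral_partial_R omega = integral_R d omega with d omega = (∂Q/∂x - ∂P/∂y) dx ∧ dy.
  ∂Q/∂x = 2*x
  ∂P/∂y = 2*x + 8*y
  integrand = ∂Q/∂x - ∂P/∂y = -8*y.
Integrating over R: integral_0^1 integral_0^1 (-8*y) dx dy = -4.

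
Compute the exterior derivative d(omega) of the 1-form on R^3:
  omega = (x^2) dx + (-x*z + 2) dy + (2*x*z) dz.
d(omega) = (-z) dx ∧ dy + (2*z) dx ∧ dz + (x) dy ∧ dz

For a 1-form omega = sum_i f_i dx_i, the exterior derivative is
  d(omega) = sum_{i < j} (∂f_j/∂x_i - ∂f_i/∂x_j) dx_i ∧ dx_j.
  coefficient of dx ∧ dy: ∂f_2/∂x - ∂f_1/∂y = ∂(-x*z + 2)/∂x - ∂(x^2)/∂y = -z
  coefficient of dx ∧ dz: ∂f_3/∂x - ∂f_1/∂z = ∂(2*x*z)/∂x - ∂(x^2)/∂z = 2*z
  coefficient of dy ∧ dz: ∂f_3/∂y - ∂f_2/∂z = ∂(2*x*z)/∂y - ∂(-x*z + 2)/∂z = x
Assembling: d(omega) = (-z) dx ∧ dy + (2*z) dx ∧ dz + (x) dy ∧ dz.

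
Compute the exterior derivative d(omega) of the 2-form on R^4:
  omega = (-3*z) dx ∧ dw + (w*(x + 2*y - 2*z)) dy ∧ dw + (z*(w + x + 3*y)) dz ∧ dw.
d(omega) = (z + 3) dx ∧ dz ∧ dw + (w) dx ∧ dy ∧ dw + (2*w + 3*z) dy ∧ dz ∧ dw

For a 2-form omega = sum_{i<j} g_{ij} dx_i ∧ dx_j, the exterior derivative is
  d(omega) = sum_{i<j} d(g_{ij}) ∧ dx_i ∧ dx_j = sum_{i<j, k} (∂g_{ij}/∂x_k) dx_k ∧ dx_i ∧ dx_j.
Expand each term, using dx_k ∧ dx_i ∧ dx_j = sgn(permutation) dx_{(a)} ∧ dx_{(b)} ∧ dx_{(c)} with (a < b < c) sorted:
  d(-3*z) includes (∂/∂z)(-3*z) dz = (-3) dz, which multiplied by dx ∧ dw gives (3) dx ∧ dz ∧ dw
  d(w*(x + 2*y - 2*z)) includes (∂/∂x)(w*(x + 2*y - 2*z)) dx = (w) dx, which multiplied by dy ∧ dw gives (w) dx ∧ dy ∧ dw
  d(w*(x + 2*y - 2*z)) includes (∂/∂z)(w*(x + 2*y - 2*z)) dz = (-2*w) dz, which multiplied by dy ∧ dw gives (2*w) dy ∧ dz ∧ dw
  d(z*(w + x + 3*y)) includes (∂/∂x)(z*(w + x + 3*y)) dx = (z) dx, which multiplied by dz ∧ dw gives (z) dx ∧ dz ∧ dw
  d(z*(w + x + 3*y)) includes (∂/∂y)(z*(w + x + 3*y)) dy = (3*z) dy, which multiplied by dz ∧ dw gives (3*z) dy ∧ dz ∧ dw
Collecting like 3-forms: d(omega) = (z + 3) dx ∧ dz ∧ dw + (w) dx ∧ dy ∧ dw + (2*w + 3*z) dy ∧ dz ∧ dw.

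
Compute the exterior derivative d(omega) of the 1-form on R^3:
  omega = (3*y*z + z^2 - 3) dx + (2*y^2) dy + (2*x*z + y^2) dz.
d(omega) = (-3*z) dx ∧ dy + (-3*y) dx ∧ dz + (2*y) dy ∧ dz

For a 1-form omega = sum_i f_i dx_i, the exterior derivative is
  d(omega) = sum_{i < j} (∂f_j/∂x_i - ∂f_i/∂x_j) dx_i ∧ dx_j.
  coefficient of dx ∧ dy: ∂f_2/∂x - ∂f_1/∂y = ∂(2*y^2)/∂x - ∂(3*y*z + z^2 - 3)/∂y = -3*z
  coefficient of dx ∧ dz: ∂f_3/∂x - ∂f_1/∂z = ∂(2*x*z + y^2)/∂x - ∂(3*y*z + z^2 - 3)/∂z = -3*y
  coefficient of dy ∧ dz: ∂f_3/∂y - ∂f_2/∂z = ∂(2*x*z + y^2)/∂y - ∂(2*y^2)/∂z = 2*y
Assembling: d(omega) = (-3*z) dx ∧ dy + (-3*y) dx ∧ dz + (2*y) dy ∧ dz.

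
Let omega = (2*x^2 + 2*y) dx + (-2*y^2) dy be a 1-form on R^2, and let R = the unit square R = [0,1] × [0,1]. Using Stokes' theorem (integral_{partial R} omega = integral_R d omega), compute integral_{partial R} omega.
integral_(partial R) omega = -2

Stokes: integral_partial_R omega = integral_R d omega with d omega = (∂Q/∂x - ∂P/∂y) dx ∧ dy.
  ∂Q/∂x = 0
  ∂P/∂y = 2
  integrand = ∂Q/∂x - ∂P/∂y = -2.
Integrating over R: integral_0^1 integral_0^1 (-2) dx dy = -2.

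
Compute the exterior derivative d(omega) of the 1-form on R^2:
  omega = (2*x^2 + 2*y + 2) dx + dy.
d(omega) = (-2) dx ∧ dy

For a 1-form omega = sum_i f_i dx_i, the exterior derivative is
  d(omega) = sum_{i < j} (∂f_j/∂x_i - ∂f_i/∂x_j) dx_i ∧ dx_j.
  coefficient of dx ∧ dy: ∂f_2/∂x - ∂f_1/∂y = ∂(1)/∂x - ∂(2*x^2 + 2*y + 2)/∂y = -2
Assembling: d(omega) = (-2) dx ∧ dy.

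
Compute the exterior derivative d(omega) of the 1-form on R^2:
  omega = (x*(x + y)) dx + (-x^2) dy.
d(omega) = (-3*x) dx ∧ dy

For a 1-form omega = sum_i f_i dx_i, the exterior derivative is
  d(omega) = sum_{i < j} (∂f_j/∂x_i - ∂f_i/∂x_j) dx_i ∧ dx_j.
  coefficient of dx ∧ dy: ∂f_2/∂x - ∂f_1/∂y = ∂(-x^2)/∂x - ∂(x*(x + y))/∂y = -3*x
Assembling: d(omega) = (-3*x) dx ∧ dy.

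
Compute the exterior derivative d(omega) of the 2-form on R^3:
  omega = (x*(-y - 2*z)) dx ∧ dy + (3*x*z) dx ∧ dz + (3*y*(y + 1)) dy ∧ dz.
d(omega) = (-2*x) dx ∧ dy ∧ dz

For a 2-form omega = sum_{i<j} g_{ij} dx_i ∧ dx_j, the exterior derivative is
  d(omega) = sum_{i<j} d(g_{ij}) ∧ dx_i ∧ dx_j = sum_{i<j, k} (∂g_{ij}/∂x_k) dx_k ∧ dx_i ∧ dx_j.
Expand each term, using dx_k ∧ dx_i ∧ dx_j = sgn(permutation) dx_{(a)} ∧ dx_{(b)} ∧ dx_{(c)} with (a < b < c) sorted:
  d(x*(-y - 2*z)) includes (∂/∂z)(x*(-y - 2*z)) dz = (-2*x) dz, which multiplied by dx ∧ dy gives (-2*x) dx ∧ dy ∧ dz
Collecting like 3-forms: d(omega) = (-2*x) dx ∧ dy ∧ dz.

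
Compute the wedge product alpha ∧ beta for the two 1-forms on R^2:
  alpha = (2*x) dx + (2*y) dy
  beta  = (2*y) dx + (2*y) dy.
alpha ∧ beta = (4*y*(x - y)) dx ∧ dy

Distribute the wedge, using dx_i ∧ dx_j = -dx_j ∧ dx_i and dx_i ∧ dx_i = 0. For each pair (i, j) with i < j, the coefficient of dx_i ∧ dx_j in alpha ∧ beta is (alpha_i * beta_j - alpha_j * beta_i). Collecting: alpha ∧ beta = (4*y*(x - y)) dx ∧ dy.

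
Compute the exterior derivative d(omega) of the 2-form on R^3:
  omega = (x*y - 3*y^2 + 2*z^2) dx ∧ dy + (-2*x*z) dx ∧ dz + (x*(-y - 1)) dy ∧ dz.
d(omega) = (-y + 4*z - 1) dx ∧ dy ∧ dz

For a 2-form omega = sum_{i<j} g_{ij} dx_i ∧ dx_j, the exterior derivative is
  d(omega) = sum_{i<j} d(g_{ij}) ∧ dx_i ∧ dx_j = sum_{i<j, k} (∂g_{ij}/∂x_k) dx_k ∧ dx_i ∧ dx_j.
Expand each term, using dx_k ∧ dx_i ∧ dx_j = sgn(permutation) dx_{(a)} ∧ dx_{(b)} ∧ dx_{(c)} with (a < b < c) sorted:
  d(x*y - 3*y^2 + 2*z^2) includes (∂/∂z)(x*y - 3*y^2 + 2*z^2) dz = (4*z) dz, which multiplied by dx ∧ dy gives (4*z) dx ∧ dy ∧ dz
  d(x*(-y - 1)) includes (∂/∂x)(x*(-y - 1)) dx = (-y - 1) dx, which multiplied by dy ∧ dz gives (-y - 1) dx ∧ dy ∧ dz
Collecting like 3-forms: d(omega) = (-y + 4*z - 1) dx ∧ dy ∧ dz.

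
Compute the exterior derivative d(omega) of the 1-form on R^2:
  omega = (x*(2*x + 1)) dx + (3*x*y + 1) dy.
d(omega) = (3*y) dx ∧ dy

For a 1-form omega = sum_i f_i dx_i, the exterior derivative is
  d(omega) = sum_{i < j} (∂f_j/∂x_i - ∂f_i/∂x_j) dx_i ∧ dx_j.
  coefficient of dx ∧ dy: ∂f_2/∂x - ∂f_1/∂y = ∂(3*x*y + 1)/∂x - ∂(x*(2*x + 1))/∂y = 3*y
Assembling: d(omega) = (3*y) dx ∧ dy.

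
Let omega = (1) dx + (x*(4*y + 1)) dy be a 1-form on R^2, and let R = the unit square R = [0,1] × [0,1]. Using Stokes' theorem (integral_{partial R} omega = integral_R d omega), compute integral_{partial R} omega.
integral_(partial R) omega = 3

Stokes: integral_partial_R omega = integral_R d omega with d omega = (∂Q/∂x - ∂P/∂y) dx ∧ dy.
  ∂Q/∂x = 4*y + 1
  ∂P/∂y = 0
  integrand = ∂Q/∂x - ∂P/∂y = 4*y + 1.
Integrating over R: integral_0^1 integral_0^1 (4*y + 1) dx dy = 3.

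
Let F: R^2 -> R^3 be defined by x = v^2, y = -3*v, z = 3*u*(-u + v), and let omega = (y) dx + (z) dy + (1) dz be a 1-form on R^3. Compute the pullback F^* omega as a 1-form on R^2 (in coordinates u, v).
F^* omega = (-6*u + 3*v) du + (9*u^2 - 9*u*v + 3*u - 6*v^2) dv

Using F^*(f dg) = (f ∘ F) d(g ∘ F), substitute each coordinate x_i by F_i(u, v) in f_i, and replace dx_i by d F_i = (∂F_i/∂u) du + (∂F_i/∂v) dv.
  For the x component: f_1(F) = -3*v; d F_1 = (0) du + (2*v) dv
  For the y component: f_2(F) = 3*u*(-u + v); d F_2 = (0) du + (-3) dv
  For the z component: f_3(F) = 1; d F_3 = (-6*u + 3*v) du + (3*u) dv
Combining and collecting du, dv coefficients:
  coeff of du: -6*u + 3*v
  coeff of dv: 9*u^2 - 9*u*v + 3*u - 6*v^2
F^* omega = (-6*u + 3*v) du + (9*u^2 - 9*u*v + 3*u - 6*v^2) dv.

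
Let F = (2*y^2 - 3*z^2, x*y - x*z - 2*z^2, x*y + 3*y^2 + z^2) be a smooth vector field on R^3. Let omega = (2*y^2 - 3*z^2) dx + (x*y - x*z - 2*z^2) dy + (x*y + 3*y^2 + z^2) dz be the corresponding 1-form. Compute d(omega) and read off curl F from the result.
d(omega) = (2*x + 6*y + 4*z) dy ∧ dz + (-y - 6*z) dz ∧ dx + (-3*y - z) dx ∧ dy; curl F = (2*x + 6*y + 4*z, -y - 6*z, -3*y - z)

d omega = sum_{i<j} (∂f_j/∂x_i - ∂f_i/∂x_j) dx_i ∧ dx_j. Under the identification (dy ∧ dz, dz ∧ dx, dx ∧ dy) ↔ (e_x, e_y, e_z), the coefficients are exactly the components of curl F. Compute:
  ∂R/∂y - ∂Q/∂z = (x + 6*y) - (-x - 4*z) = 2*x + 6*y + 4*z
  ∂P/∂z - ∂R/∂x = (-6*z) - (y) = -y - 6*z
  ∂Q/∂x - ∂P/∂y = (y - z) - (4*y) = -3*y - z.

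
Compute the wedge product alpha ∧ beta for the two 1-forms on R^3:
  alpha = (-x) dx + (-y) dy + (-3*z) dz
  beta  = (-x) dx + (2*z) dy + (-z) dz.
alpha ∧ beta = (-x*(y + 2*z)) dx ∧ dy + (-2*x*z) dx ∧ dz + (z*(y + 6*z)) dy ∧ dz

Distribute the wedge, using dx_i ∧ dx_j = -dx_j ∧ dx_i and dx_i ∧ dx_i = 0. For each pair (i, j) with i < j, the coefficient of dx_i ∧ dx_j in alpha ∧ beta is (alpha_i * beta_j - alpha_j * beta_i). Collecting: alpha ∧ beta = (-x*(y + 2*z)) dx ∧ dy + (-2*x*z) dx ∧ dz + (z*(y + 6*z)) dy ∧ dz.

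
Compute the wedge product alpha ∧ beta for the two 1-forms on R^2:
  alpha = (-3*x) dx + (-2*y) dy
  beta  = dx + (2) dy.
alpha ∧ beta = (-6*x + 2*y) dx ∧ dy

Distribute the wedge, using dx_i ∧ dx_j = -dx_j ∧ dx_i and dx_i ∧ dx_i = 0. For each pair (i, j) with i < j, the coefficient of dx_i ∧ dx_j in alpha ∧ beta is (alpha_i * beta_j - alpha_j * beta_i). Collecting: alpha ∧ beta = (-6*x + 2*y) dx ∧ dy.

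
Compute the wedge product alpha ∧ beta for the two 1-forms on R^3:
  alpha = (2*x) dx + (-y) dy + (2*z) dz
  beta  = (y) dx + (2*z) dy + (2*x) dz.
alpha ∧ beta = (4*x*z + y^2) dx ∧ dy + (4*x^2 - 2*y*z) dx ∧ dz + (-2*x*y - 4*z^2) dy ∧ dz

Distribute the wedge, using dx_i ∧ dx_j = -dx_j ∧ dx_i and dx_i ∧ dx_i = 0. For each pair (i, j) with i < j, the coefficient of dx_i ∧ dx_j in alpha ∧ beta is (alpha_i * beta_j - alpha_j * beta_i). Collecting: alpha ∧ beta = (4*x*z + y^2) dx ∧ dy + (4*x^2 - 2*y*z) dx ∧ dz + (-2*x*y - 4*z^2) dy ∧ dz.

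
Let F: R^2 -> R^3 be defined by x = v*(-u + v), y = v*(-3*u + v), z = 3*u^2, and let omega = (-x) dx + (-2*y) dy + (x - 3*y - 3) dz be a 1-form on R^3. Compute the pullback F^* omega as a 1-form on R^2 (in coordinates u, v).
F^* omega = (48*u^2*v - 31*u*v^2 - 18*u + 7*v^3) du + (v*(-19*u^2 + 21*u*v - 6*v^2)) dv

Using F^*(f dg) = (f ∘ F) d(g ∘ F), substitute each coordinate x_i by F_i(u, v) in f_i, and replace dx_i by d F_i = (∂F_i/∂u) du + (∂F_i/∂v) dv.
  For the x component: f_1(F) = v*(u - v); d F_1 = (-v) du + (-u + 2*v) dv
  For the y component: f_2(F) = 2*v*(3*u - v); d F_2 = (-3*v) du + (-3*u + 2*v) dv
  For the z component: f_3(F) = 8*u*v - 2*v^2 - 3; d F_3 = (6*u) du + (0) dv
Combining and collecting du, dv coefficients:
  coeff of du: 48*u^2*v - 31*u*v^2 - 18*u + 7*v^3
  coeff of dv: v*(-19*u^2 + 21*u*v - 6*v^2)
F^* omega = (48*u^2*v - 31*u*v^2 - 18*u + 7*v^3) du + (v*(-19*u^2 + 21*u*v - 6*v^2)) dv.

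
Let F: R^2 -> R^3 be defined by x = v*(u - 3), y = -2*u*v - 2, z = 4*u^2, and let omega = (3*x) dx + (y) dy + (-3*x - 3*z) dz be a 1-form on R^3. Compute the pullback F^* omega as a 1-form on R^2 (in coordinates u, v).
F^* omega = (-96*u^3 - 24*u^2*v + 7*u*v^2 + 72*u*v - 9*v^2 + 4*v) du + (7*u^2*v - 18*u*v + 4*u + 27*v) dv

Using F^*(f dg) = (f ∘ F) d(g ∘ F), substitute each coordinate x_i by F_i(u, v) in f_i, and replace dx_i by d F_i = (∂F_i/∂u) du + (∂F_i/∂v) dv.
  For the x component: f_1(F) = 3*v*(u - 3); d F_1 = (v) du + (u - 3) dv
  For the y component: f_2(F) = -2*u*v - 2; d F_2 = (-2*v) du + (-2*u) dv
  For the z component: f_3(F) = -12*u^2 - 3*u*v + 9*v; d F_3 = (8*u) du + (0) dv
Combining and collecting du, dv coefficients:
  coeff of du: -96*u^3 - 24*u^2*v + 7*u*v^2 + 72*u*v - 9*v^2 + 4*v
  coeff of dv: 7*u^2*v - 18*u*v + 4*u + 27*v
F^* omega = (-96*u^3 - 24*u^2*v + 7*u*v^2 + 72*u*v - 9*v^2 + 4*v) du + (7*u^2*v - 18*u*v + 4*u + 27*v) dv.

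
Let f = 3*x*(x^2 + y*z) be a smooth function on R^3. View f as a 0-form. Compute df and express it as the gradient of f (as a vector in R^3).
df = (9*x^2 + 3*y*z) dx + (3*x*z) dy + (3*x*y) dz; grad f = (9*x^2 + 3*y*z, 3*x*z, 3*x*y)

For a 0-form f, d f = (∂f/∂x) dx + (∂f/∂y) dy + (∂f/∂z) dz. The components of the vector representation are exactly the entries of grad f in Cartesian coordinates:
  ∂f/∂x = 9*x^2 + 3*y*z
  ∂f/∂y = 3*x*z
  ∂f/∂z = 3*x*y.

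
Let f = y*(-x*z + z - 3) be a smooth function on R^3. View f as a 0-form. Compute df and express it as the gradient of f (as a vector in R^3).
df = (-y*z) dx + (-x*z + z - 3) dy + (y*(1 - x)) dz; grad f = (-y*z, -x*z + z - 3, y*(1 - x))

For a 0-form f, d f = (∂f/∂x) dx + (∂f/∂y) dy + (∂f/∂z) dz. The components of the vector representation are exactly the entries of grad f in Cartesian coordinates:
  ∂f/∂x = -y*z
  ∂f/∂y = -x*z + z - 3
  ∂f/∂z = y*(1 - x).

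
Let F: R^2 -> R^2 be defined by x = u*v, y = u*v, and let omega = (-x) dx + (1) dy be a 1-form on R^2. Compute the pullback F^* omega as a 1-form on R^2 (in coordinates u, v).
F^* omega = (v*(-u*v + 1)) du + (u*(-u*v + 1)) dv

Using F^*(f dg) = (f ∘ F) d(g ∘ F), substitute each coordinate x_i by F_i(u, v) in f_i, and replace dx_i by d F_i = (∂F_i/∂u) du + (∂F_i/∂v) dv.
  For the x component: f_1(F) = -u*v; d F_1 = (v) du + (u) dv
  For the y component: f_2(F) = 1; d F_2 = (v) du + (u) dv
Combining and collecting du, dv coefficients:
  coeff of du: v*(-u*v + 1)
  coeff of dv: u*(-u*v + 1)
F^* omega = (v*(-u*v + 1)) du + (u*(-u*v + 1)) dv.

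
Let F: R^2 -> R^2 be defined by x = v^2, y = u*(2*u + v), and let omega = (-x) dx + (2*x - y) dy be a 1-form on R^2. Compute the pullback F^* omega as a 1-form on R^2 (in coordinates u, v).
F^* omega = (-8*u^3 - 6*u^2*v + 7*u*v^2 + 2*v^3) du + (-2*u^3 - u^2*v + 2*u*v^2 - 2*v^3) dv

Using F^*(f dg) = (f ∘ F) d(g ∘ F), substitute each coordinate x_i by F_i(u, v) in f_i, and replace dx_i by d F_i = (∂F_i/∂u) du + (∂F_i/∂v) dv.
  For the x component: f_1(F) = -v^2; d F_1 = (0) du + (2*v) dv
  For the y component: f_2(F) = -2*u^2 - u*v + 2*v^2; d F_2 = (4*u + v) du + (u) dv
Combining and collecting du, dv coefficients:
  coeff of du: -8*u^3 - 6*u^2*v + 7*u*v^2 + 2*v^3
  coeff of dv: -2*u^3 - u^2*v + 2*u*v^2 - 2*v^3
F^* omega = (-8*u^3 - 6*u^2*v + 7*u*v^2 + 2*v^3) du + (-2*u^3 - u^2*v + 2*u*v^2 - 2*v^3) dv.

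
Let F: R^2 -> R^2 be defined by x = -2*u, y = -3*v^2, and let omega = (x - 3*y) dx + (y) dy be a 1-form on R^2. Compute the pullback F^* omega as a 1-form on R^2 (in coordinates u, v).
F^* omega = (4*u - 18*v^2) du + (18*v^3) dv

Using F^*(f dg) = (f ∘ F) d(g ∘ F), substitute each coordinate x_i by F_i(u, v) in f_i, and replace dx_i by d F_i = (∂F_i/∂u) du + (∂F_i/∂v) dv.
  For the x component: f_1(F) = -2*u + 9*v^2; d F_1 = (-2) du + (0) dv
  For the y component: f_2(F) = -3*v^2; d F_2 = (0) du + (-6*v) dv
Combining and collecting du, dv coefficients:
  coeff of du: 4*u - 18*v^2
  coeff of dv: 18*v^3
F^* omega = (4*u - 18*v^2) du + (18*v^3) dv.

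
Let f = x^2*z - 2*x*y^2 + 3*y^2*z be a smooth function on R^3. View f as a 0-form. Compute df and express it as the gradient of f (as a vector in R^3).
df = (2*x*z - 2*y^2) dx + (2*y*(-2*x + 3*z)) dy + (x^2 + 3*y^2) dz; grad f = (2*x*z - 2*y^2, 2*y*(-2*x + 3*z), x^2 + 3*y^2)

For a 0-form f, d f = (∂f/∂x) dx + (∂f/∂y) dy + (∂f/∂z) dz. The components of the vector representation are exactly the entries of grad f in Cartesian coordinates:
  ∂f/∂x = 2*x*z - 2*y^2
  ∂f/∂y = 2*y*(-2*x + 3*z)
  ∂f/∂z = x^2 + 3*y^2.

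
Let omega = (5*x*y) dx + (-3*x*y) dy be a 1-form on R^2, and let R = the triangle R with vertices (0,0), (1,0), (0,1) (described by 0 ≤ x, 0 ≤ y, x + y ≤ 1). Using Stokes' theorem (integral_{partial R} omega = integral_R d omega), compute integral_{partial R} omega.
integral_(partial R) omega = -4/3

Stokes: integral_partial_R omega = integral_R d omega with d omega = (∂Q/∂x - ∂P/∂y) dx ∧ dy.
  ∂Q/∂x = -3*y
  ∂P/∂y = 5*x
  integrand = ∂Q/∂x - ∂P/∂y = -5*x - 3*y.
Integrating over R: integral_0^1 integral_0^{1-x} (-5*x - 3*y) dy dx = -4/3.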